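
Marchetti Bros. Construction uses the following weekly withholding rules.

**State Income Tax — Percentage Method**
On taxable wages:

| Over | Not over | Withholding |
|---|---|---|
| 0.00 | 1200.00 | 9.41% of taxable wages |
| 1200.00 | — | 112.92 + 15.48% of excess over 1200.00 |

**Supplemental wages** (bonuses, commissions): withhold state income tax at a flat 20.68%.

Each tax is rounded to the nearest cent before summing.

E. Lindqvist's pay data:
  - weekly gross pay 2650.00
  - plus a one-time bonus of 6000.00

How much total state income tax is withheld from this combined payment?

State Income Tax: taxable = 2650.00
  112.92 + 15.48% × (2650.00 − 1200.00) = 112.92 + 15.48% × 1450.00 = 337.38
Supplemental (20.68% flat on bonus): 20.68% × 6000.00 = 1240.80
Total state income tax: 337.38 + 1240.80 = 1578.18

1578.18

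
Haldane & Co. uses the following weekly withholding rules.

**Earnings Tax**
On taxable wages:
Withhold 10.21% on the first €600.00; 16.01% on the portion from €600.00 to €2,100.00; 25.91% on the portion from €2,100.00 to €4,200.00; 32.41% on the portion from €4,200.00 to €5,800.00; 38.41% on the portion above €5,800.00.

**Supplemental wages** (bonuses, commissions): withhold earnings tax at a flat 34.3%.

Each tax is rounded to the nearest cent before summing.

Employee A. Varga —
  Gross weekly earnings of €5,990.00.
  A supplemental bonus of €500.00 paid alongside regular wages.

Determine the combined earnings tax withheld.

Earnings Tax: taxable = €5,990.00
  €1,364.08 + 38.41% × (€5,990.00 − €5,800.00) = €1,364.08 + 38.41% × €190.00 = €1,437.06
Supplemental (34.3% flat on bonus): 34.3% × €500.00 = €171.50
Total earnings tax: €1,437.06 + €171.50 = €1,608.56

€1,608.56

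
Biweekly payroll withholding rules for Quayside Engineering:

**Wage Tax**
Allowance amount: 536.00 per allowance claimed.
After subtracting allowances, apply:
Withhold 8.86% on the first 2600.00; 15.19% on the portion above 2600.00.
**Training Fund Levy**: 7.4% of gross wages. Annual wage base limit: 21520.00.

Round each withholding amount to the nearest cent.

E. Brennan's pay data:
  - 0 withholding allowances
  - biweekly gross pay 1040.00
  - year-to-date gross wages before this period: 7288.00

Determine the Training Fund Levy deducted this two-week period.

Training Fund Levy: 7.4% × 1040.00 = 76.96

76.96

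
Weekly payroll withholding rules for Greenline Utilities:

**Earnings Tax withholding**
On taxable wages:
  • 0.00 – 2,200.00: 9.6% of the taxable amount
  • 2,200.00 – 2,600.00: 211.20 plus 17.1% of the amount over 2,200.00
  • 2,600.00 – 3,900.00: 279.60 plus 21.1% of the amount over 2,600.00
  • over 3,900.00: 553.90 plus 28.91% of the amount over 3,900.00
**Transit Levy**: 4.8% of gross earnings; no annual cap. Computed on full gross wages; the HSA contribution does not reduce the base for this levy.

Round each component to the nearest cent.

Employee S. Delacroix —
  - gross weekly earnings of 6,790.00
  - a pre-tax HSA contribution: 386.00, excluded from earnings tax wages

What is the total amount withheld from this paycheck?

1,603.73

Earnings Tax: taxable = 6,790.00 − 386.00 = 6,404.00
  553.90 + 28.91% × (6,404.00 − 3,900.00) = 553.90 + 28.91% × 2,504.00 = 1,277.81
Transit Levy: 4.8% × 6,790.00 = 325.92
Total: 1,277.81 + 325.92 = 1,603.73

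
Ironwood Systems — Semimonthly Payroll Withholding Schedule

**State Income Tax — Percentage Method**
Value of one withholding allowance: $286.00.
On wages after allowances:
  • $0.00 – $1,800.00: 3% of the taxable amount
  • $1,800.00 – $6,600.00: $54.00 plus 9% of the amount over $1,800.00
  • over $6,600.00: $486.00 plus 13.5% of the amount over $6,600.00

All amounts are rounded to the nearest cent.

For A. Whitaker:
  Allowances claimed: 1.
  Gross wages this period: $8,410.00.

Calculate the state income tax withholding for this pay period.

State Income Tax: taxable = $8,410.00 − 1×$286.00 = $8,124.00
  $486.00 + 13.5% × ($8,124.00 − $6,600.00) = $486.00 + 13.5% × $1,524.00 = $691.74

$691.74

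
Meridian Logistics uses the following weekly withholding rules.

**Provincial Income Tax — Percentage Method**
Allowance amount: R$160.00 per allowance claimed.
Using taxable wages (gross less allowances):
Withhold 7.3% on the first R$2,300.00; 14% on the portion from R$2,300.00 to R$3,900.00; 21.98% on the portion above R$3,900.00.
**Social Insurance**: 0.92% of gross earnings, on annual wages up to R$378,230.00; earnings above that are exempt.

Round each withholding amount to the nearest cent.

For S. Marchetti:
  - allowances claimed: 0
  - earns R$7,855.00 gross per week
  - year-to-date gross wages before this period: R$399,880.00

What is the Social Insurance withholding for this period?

R$0.00

Social Insurance: YTD R$399,880.00 ≥ cap R$378,230.00 → R$0.00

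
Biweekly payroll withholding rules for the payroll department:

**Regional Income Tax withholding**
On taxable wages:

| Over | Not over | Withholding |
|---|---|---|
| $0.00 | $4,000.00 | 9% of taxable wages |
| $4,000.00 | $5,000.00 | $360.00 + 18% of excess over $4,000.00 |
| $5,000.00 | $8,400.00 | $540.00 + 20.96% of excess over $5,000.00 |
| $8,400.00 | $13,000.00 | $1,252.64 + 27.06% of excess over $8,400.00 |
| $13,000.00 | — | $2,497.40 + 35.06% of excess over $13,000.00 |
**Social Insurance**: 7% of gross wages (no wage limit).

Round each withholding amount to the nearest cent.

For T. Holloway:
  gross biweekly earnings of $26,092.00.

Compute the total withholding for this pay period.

$8,913.90

Regional Income Tax: taxable = $26,092.00
  $2,497.40 + 35.06% × ($26,092.00 − $13,000.00) = $2,497.40 + 35.06% × $13,092.00 = $7,087.46
Social Insurance: 7% × $26,092.00 = $1,826.44
Total: $7,087.46 + $1,826.44 = $8,913.90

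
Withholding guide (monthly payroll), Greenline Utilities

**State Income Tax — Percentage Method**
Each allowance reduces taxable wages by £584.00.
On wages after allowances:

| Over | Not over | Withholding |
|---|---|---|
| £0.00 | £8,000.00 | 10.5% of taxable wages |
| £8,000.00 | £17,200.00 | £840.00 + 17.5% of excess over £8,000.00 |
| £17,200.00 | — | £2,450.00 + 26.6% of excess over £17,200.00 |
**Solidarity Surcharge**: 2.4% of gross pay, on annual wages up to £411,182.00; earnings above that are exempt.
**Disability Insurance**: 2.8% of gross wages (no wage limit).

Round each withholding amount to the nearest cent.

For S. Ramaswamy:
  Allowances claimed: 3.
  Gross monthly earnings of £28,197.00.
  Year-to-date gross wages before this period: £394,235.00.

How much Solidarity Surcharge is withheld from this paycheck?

Solidarity Surcharge: cap £411,182.00 − YTD £394,235.00 = £16,947.00 subject; 2.4% × £16,947.00 = £406.73

£406.73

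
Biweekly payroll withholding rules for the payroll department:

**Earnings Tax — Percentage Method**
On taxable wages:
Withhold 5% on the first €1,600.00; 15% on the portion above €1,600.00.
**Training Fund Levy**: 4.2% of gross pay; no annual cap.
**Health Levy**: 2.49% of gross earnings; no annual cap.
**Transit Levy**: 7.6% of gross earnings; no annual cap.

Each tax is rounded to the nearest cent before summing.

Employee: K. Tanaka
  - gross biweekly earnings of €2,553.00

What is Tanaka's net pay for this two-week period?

Earnings Tax: taxable = €2,553.00
  €80.00 + 15% × (€2,553.00 − €1,600.00) = €80.00 + 15% × €953.00 = €222.95
Training Fund Levy: 4.2% × €2,553.00 = €107.23
Health Levy: 2.49% × €2,553.00 = €63.57
Transit Levy: 7.6% × €2,553.00 = €194.03
Total withheld: €222.95 + €107.23 + €63.57 + €194.03 = €587.78
Net pay: €2,553.00 − €587.78 = €1,965.22

€1,965.22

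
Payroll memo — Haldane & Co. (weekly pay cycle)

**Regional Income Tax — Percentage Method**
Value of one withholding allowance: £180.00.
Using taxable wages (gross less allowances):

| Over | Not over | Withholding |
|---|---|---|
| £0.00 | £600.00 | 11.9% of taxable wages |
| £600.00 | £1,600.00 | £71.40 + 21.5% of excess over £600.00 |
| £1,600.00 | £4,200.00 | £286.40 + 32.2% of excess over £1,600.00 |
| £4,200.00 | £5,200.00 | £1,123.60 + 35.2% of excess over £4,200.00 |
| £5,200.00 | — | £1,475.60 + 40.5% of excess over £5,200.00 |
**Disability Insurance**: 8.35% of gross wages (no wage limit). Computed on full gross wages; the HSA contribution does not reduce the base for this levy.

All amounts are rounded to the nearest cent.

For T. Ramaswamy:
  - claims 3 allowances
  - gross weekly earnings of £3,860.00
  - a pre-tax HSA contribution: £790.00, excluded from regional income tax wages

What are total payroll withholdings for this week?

Regional Income Tax: taxable = £3,860.00 − £790.00 − 3×£180.00 = £2,530.00
  £286.40 + 32.2% × (£2,530.00 − £1,600.00) = £286.40 + 32.2% × £930.00 = £585.86
Disability Insurance: 8.35% × £3,860.00 = £322.31
Total: £585.86 + £322.31 = £908.17

£908.17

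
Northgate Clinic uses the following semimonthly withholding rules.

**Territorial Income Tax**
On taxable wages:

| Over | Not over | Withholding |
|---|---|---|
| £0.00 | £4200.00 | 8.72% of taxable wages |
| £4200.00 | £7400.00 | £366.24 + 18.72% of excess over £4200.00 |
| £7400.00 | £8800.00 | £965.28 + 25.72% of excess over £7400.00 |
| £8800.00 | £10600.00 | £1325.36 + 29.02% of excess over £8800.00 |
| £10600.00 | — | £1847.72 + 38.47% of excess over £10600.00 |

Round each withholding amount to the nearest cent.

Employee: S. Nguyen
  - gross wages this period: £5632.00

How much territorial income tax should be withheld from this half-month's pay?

Territorial Income Tax: taxable = £5632.00
  £366.24 + 18.72% × (£5632.00 − £4200.00) = £366.24 + 18.72% × £1432.00 = £634.31

£634.31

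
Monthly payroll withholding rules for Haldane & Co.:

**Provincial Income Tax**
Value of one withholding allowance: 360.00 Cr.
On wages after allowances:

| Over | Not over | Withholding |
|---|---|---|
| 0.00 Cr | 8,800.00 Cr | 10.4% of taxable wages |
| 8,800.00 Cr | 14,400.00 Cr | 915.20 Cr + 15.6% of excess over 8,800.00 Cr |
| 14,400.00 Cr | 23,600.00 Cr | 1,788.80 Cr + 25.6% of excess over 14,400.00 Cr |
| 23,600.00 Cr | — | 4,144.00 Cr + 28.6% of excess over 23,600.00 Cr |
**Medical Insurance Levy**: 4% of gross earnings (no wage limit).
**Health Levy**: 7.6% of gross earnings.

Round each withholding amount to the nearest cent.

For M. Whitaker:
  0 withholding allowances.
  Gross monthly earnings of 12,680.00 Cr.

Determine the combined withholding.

2,991.36 Cr

Provincial Income Tax: taxable = 12,680.00 Cr
  915.20 Cr + 15.6% × (12,680.00 Cr − 8,800.00 Cr) = 915.20 Cr + 15.6% × 3,880.00 Cr = 1,520.48 Cr
Medical Insurance Levy: 4% × 12,680.00 Cr = 507.20 Cr
Health Levy: 7.6% × 12,680.00 Cr = 963.68 Cr
Total: 1,520.48 Cr + 507.20 Cr + 963.68 Cr = 2,991.36 Cr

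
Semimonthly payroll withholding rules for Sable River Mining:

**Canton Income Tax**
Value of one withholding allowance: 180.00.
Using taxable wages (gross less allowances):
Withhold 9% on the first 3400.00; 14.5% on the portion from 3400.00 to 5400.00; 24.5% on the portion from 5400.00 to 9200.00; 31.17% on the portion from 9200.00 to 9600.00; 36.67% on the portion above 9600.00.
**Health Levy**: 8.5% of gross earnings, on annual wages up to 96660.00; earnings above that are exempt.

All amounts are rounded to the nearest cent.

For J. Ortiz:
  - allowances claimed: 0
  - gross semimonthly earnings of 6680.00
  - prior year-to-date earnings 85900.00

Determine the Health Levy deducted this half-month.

Health Levy: 8.5% × 6680.00 = 567.80

567.80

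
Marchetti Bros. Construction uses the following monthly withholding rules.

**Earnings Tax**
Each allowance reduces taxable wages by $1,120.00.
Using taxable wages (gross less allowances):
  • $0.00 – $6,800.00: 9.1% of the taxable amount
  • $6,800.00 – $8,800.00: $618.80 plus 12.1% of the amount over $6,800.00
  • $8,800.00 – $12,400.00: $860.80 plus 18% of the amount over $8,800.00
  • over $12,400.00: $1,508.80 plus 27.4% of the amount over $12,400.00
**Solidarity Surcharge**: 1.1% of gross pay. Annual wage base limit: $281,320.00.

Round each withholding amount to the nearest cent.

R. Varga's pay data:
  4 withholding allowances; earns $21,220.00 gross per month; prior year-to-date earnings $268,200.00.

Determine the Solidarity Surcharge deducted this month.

$144.32

Solidarity Surcharge: cap $281,320.00 − YTD $268,200.00 = $13,120.00 subject; 1.1% × $13,120.00 = $144.32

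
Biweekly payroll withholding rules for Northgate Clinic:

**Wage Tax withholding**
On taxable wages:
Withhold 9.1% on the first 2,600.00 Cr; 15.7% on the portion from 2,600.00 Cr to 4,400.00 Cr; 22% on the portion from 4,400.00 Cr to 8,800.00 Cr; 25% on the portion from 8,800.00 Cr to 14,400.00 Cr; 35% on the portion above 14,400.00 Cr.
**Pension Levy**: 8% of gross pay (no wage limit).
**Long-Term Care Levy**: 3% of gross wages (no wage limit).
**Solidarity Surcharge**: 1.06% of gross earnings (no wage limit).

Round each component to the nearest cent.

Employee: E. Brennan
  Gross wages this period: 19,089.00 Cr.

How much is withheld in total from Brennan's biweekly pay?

Wage Tax: taxable = 19,089.00 Cr
  2,887.20 Cr + 35% × (19,089.00 Cr − 14,400.00 Cr) = 2,887.20 Cr + 35% × 4,689.00 Cr = 4,528.35 Cr
Pension Levy: 8% × 19,089.00 Cr = 1,527.12 Cr
Long-Term Care Levy: 3% × 19,089.00 Cr = 572.67 Cr
Solidarity Surcharge: 1.06% × 19,089.00 Cr = 202.34 Cr
Total: 4,528.35 Cr + 1,527.12 Cr + 572.67 Cr + 202.34 Cr = 6,830.48 Cr

6,830.48 Cr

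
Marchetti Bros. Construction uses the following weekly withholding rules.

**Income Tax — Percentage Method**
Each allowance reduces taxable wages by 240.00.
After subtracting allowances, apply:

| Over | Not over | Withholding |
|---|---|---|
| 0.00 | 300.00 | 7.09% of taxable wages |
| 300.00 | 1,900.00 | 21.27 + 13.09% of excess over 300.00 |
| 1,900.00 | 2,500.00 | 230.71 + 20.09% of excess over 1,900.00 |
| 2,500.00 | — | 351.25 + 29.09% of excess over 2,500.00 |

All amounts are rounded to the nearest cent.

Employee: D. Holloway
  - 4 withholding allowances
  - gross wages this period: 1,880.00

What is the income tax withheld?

102.43

Income Tax: taxable = 1,880.00 − 4×240.00 = 920.00
  21.27 + 13.09% × (920.00 − 300.00) = 21.27 + 13.09% × 620.00 = 102.43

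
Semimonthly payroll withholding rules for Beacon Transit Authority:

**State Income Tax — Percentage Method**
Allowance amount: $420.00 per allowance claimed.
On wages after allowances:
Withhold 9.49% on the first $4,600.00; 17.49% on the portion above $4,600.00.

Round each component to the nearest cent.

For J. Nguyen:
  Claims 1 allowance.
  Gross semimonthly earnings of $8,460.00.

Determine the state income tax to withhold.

State Income Tax: taxable = $8,460.00 − 1×$420.00 = $8,040.00
  $436.54 + 17.49% × ($8,040.00 − $4,600.00) = $436.54 + 17.49% × $3,440.00 = $1,038.20

$1,038.20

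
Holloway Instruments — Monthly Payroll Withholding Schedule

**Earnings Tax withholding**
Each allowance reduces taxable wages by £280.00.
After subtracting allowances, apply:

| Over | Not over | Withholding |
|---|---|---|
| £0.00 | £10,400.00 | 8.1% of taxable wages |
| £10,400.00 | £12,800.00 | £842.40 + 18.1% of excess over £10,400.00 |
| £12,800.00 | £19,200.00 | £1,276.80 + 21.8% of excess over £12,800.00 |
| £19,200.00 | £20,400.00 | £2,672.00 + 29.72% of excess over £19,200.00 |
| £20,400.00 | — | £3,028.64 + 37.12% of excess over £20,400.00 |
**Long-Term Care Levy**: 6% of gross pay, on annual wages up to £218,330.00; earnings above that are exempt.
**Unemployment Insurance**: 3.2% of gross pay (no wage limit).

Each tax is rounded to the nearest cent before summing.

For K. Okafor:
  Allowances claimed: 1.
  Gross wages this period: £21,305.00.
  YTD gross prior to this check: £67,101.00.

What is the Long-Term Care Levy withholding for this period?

£1,278.30

Long-Term Care Levy: 6% × £21,305.00 = £1,278.30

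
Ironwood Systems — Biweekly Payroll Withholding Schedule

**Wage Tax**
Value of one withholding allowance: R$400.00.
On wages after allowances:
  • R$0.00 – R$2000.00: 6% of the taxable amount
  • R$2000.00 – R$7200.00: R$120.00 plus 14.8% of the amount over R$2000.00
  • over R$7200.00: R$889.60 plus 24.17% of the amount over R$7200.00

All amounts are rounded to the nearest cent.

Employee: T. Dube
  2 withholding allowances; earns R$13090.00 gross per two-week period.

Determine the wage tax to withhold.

Wage Tax: taxable = R$13090.00 − 2×R$400.00 = R$12290.00
  R$889.60 + 24.17% × (R$12290.00 − R$7200.00) = R$889.60 + 24.17% × R$5090.00 = R$2119.85

R$2119.85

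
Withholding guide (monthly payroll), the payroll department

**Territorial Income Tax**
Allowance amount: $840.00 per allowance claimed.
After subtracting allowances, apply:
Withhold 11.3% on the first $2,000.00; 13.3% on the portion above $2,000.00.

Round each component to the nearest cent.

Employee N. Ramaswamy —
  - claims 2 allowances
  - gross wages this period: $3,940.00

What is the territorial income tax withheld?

Territorial Income Tax: taxable = $3,940.00 − 2×$840.00 = $2,260.00
  $226.00 + 13.3% × ($2,260.00 − $2,000.00) = $226.00 + 13.3% × $260.00 = $260.58

$260.58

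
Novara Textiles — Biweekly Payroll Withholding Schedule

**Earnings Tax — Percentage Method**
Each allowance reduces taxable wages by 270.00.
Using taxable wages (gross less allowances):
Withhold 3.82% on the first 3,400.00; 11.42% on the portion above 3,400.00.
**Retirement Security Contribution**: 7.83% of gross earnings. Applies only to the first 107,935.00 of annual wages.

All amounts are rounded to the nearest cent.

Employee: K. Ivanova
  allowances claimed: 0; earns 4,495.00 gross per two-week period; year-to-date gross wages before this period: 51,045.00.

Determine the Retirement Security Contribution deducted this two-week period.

Retirement Security Contribution: 7.83% × 4,495.00 = 351.96

351.96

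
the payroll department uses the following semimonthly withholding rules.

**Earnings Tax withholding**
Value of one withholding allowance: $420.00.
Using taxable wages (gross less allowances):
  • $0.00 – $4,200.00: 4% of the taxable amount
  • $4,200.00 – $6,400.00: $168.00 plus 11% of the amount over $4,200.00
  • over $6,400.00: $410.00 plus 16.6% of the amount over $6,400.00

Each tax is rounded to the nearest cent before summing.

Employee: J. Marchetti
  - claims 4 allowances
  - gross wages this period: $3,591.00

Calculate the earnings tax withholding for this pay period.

$76.44

Earnings Tax: taxable = $3,591.00 − 4×$420.00 = $1,911.00
  4% × $1,911.00 = $76.44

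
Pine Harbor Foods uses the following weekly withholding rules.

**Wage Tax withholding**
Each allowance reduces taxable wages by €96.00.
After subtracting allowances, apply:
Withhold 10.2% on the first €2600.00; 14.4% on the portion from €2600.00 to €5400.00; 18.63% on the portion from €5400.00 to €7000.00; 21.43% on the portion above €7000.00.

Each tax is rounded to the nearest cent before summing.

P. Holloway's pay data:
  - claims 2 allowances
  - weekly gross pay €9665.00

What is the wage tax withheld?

Wage Tax: taxable = €9665.00 − 2×€96.00 = €9473.00
  €966.48 + 21.43% × (€9473.00 − €7000.00) = €966.48 + 21.43% × €2473.00 = €1496.44

€1496.44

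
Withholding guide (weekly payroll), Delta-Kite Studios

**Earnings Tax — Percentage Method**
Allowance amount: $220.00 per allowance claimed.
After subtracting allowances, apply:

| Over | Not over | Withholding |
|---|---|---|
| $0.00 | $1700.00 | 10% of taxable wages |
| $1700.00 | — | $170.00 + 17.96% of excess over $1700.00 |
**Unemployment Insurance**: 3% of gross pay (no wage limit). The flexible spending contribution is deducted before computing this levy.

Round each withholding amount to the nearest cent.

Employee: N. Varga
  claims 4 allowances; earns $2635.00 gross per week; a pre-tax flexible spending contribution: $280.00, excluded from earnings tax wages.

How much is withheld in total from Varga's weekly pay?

Earnings Tax: taxable = $2635.00 − $280.00 − 4×$220.00 = $1475.00
  10% × $1475.00 = $147.50
Unemployment Insurance: 3% × $2355.00 = $70.65
Total: $147.50 + $70.65 = $218.15

$218.15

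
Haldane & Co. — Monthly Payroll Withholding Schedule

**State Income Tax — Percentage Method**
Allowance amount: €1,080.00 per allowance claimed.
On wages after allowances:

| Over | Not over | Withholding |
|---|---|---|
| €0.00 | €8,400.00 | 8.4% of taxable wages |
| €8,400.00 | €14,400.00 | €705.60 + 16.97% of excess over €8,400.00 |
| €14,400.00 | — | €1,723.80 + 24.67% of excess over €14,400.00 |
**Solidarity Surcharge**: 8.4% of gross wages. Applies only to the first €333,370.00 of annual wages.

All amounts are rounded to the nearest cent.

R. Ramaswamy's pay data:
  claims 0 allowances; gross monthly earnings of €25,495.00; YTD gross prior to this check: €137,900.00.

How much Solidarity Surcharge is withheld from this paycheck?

€2,141.58

Solidarity Surcharge: 8.4% × €25,495.00 = €2,141.58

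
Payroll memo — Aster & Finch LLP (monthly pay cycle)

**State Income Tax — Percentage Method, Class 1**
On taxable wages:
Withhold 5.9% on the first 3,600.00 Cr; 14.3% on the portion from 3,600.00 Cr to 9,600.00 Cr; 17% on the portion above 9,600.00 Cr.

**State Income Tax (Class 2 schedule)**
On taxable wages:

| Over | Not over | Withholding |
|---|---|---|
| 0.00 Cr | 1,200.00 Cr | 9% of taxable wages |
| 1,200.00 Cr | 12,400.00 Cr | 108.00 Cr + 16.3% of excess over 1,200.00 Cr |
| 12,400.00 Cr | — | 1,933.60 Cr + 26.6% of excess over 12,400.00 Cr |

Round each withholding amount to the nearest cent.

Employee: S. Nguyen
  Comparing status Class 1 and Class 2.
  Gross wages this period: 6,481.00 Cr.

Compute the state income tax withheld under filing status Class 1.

624.38 Cr

State Income Tax (Class 1): taxable = 6,481.00 Cr
  212.40 Cr + 14.3% × (6,481.00 Cr − 3,600.00 Cr) = 212.40 Cr + 14.3% × 2,881.00 Cr = 624.38 Cr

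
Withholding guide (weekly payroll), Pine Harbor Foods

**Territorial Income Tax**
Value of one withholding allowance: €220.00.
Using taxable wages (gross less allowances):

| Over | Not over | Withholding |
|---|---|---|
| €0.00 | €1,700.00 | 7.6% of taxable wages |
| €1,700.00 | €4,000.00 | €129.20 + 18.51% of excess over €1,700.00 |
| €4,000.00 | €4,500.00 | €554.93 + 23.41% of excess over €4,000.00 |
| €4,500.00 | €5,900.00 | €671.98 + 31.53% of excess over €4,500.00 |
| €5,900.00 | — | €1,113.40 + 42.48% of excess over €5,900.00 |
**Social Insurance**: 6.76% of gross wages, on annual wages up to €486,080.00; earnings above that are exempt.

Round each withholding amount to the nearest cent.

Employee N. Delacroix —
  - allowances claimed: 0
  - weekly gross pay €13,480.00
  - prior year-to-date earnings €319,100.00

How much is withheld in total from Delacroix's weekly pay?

€5,244.63

Territorial Income Tax: taxable = €13,480.00
  €1,113.40 + 42.48% × (€13,480.00 − €5,900.00) = €1,113.40 + 42.48% × €7,580.00 = €4,333.38
Social Insurance: 6.76% × €13,480.00 = €911.25
Total: €4,333.38 + €911.25 = €5,244.63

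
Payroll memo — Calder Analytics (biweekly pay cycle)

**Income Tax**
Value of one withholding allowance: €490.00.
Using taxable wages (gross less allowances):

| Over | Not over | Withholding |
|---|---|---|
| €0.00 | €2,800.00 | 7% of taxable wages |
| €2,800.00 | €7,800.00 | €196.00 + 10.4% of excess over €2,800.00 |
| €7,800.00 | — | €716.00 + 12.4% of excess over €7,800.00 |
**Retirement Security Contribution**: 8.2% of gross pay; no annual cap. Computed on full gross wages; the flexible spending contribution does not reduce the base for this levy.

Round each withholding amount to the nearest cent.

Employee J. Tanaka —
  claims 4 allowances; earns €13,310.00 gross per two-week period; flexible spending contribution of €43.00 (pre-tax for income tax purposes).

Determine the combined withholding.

€2,242.29

Income Tax: taxable = €13,310.00 − €43.00 − 4×€490.00 = €11,307.00
  €716.00 + 12.4% × (€11,307.00 − €7,800.00) = €716.00 + 12.4% × €3,507.00 = €1,150.87
Retirement Security Contribution: 8.2% × €13,310.00 = €1,091.42
Total: €1,150.87 + €1,091.42 = €2,242.29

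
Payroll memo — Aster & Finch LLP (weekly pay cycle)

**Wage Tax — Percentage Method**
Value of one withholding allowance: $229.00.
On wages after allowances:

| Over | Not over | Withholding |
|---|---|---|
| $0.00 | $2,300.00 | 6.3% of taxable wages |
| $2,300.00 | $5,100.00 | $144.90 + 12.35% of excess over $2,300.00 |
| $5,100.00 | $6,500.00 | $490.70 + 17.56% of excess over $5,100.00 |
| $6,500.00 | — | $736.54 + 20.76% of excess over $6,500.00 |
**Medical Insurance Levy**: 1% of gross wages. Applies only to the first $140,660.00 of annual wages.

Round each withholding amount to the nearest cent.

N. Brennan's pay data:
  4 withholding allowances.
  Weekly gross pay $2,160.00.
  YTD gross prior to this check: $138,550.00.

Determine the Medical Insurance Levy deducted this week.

Medical Insurance Levy: cap $140,660.00 − YTD $138,550.00 = $2,110.00 subject; 1% × $2,110.00 = $21.10

$21.10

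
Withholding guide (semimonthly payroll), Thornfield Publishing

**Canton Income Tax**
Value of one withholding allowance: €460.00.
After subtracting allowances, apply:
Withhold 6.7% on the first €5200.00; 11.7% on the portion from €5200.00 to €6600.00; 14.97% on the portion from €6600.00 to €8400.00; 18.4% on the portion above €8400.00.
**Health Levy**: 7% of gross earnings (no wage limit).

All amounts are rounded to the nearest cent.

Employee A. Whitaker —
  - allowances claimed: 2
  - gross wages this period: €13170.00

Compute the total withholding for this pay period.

Canton Income Tax: taxable = €13170.00 − 2×€460.00 = €12250.00
  €781.66 + 18.4% × (€12250.00 − €8400.00) = €781.66 + 18.4% × €3850.00 = €1490.06
Health Levy: 7% × €13170.00 = €921.90
Total: €1490.06 + €921.90 = €2411.96

€2411.96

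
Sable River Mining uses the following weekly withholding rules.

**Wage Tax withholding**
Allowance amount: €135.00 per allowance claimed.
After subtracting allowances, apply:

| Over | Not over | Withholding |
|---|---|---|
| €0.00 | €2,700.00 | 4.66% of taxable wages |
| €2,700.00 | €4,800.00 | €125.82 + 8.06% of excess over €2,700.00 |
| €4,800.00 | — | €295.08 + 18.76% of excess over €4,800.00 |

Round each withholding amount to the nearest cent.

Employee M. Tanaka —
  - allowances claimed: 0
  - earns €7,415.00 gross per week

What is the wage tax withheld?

€785.65

Wage Tax: taxable = €7,415.00
  €295.08 + 18.76% × (€7,415.00 − €4,800.00) = €295.08 + 18.76% × €2,615.00 = €785.65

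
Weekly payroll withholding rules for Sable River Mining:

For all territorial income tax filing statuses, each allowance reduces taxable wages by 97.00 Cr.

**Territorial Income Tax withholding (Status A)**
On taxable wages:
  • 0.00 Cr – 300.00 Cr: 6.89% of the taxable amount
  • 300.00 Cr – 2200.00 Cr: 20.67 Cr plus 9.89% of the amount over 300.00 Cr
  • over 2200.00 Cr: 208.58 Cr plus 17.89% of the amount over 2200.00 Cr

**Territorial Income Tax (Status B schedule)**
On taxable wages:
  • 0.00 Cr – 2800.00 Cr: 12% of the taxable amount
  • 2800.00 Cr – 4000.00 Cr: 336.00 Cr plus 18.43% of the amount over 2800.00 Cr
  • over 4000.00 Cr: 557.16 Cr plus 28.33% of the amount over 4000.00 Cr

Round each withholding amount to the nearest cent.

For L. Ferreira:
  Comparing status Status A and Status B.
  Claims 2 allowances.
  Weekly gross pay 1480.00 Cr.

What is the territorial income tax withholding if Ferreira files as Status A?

118.19 Cr

Territorial Income Tax (Status A): taxable = 1480.00 Cr − 2×97.00 Cr = 1286.00 Cr
  20.67 Cr + 9.89% × (1286.00 Cr − 300.00 Cr) = 20.67 Cr + 9.89% × 986.00 Cr = 118.19 Cr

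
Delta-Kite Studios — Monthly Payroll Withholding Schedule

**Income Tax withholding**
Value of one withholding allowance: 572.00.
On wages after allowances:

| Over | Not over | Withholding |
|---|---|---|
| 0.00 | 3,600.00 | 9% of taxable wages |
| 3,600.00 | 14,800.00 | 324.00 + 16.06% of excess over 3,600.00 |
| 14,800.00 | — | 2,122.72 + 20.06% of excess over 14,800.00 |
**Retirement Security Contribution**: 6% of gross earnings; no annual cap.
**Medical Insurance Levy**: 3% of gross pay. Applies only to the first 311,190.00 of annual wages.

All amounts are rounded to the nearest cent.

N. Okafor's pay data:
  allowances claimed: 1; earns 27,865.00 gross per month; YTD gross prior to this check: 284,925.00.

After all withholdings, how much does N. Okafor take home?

Income Tax: taxable = 27,865.00 − 1×572.00 = 27,293.00
  2,122.72 + 20.06% × (27,293.00 − 14,800.00) = 2,122.72 + 20.06% × 12,493.00 = 4,628.82
Retirement Security Contribution: 6% × 27,865.00 = 1,671.90
Medical Insurance Levy: cap 311,190.00 − YTD 284,925.00 = 26,265.00 subject; 3% × 26,265.00 = 787.95
Total withheld: 4,628.82 + 1,671.90 + 787.95 = 7,088.67
Net pay: 27,865.00 − 7,088.67 = 20,776.33

20,776.33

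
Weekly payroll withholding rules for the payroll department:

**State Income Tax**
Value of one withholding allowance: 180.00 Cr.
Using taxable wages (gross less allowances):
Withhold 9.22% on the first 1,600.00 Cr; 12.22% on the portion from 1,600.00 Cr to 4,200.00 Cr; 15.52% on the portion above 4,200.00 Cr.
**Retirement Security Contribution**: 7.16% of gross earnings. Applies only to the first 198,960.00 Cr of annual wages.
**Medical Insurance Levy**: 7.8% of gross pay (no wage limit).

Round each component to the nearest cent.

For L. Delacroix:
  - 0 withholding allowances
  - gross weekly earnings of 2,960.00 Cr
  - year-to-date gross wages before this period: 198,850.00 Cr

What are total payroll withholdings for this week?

552.47 Cr

State Income Tax: taxable = 2,960.00 Cr
  147.52 Cr + 12.22% × (2,960.00 Cr − 1,600.00 Cr) = 147.52 Cr + 12.22% × 1,360.00 Cr = 313.71 Cr
Retirement Security Contribution: cap 198,960.00 Cr − YTD 198,850.00 Cr = 110.00 Cr subject; 7.16% × 110.00 Cr = 7.88 Cr
Medical Insurance Levy: 7.8% × 2,960.00 Cr = 230.88 Cr
Total: 313.71 Cr + 7.88 Cr + 230.88 Cr = 552.47 Cr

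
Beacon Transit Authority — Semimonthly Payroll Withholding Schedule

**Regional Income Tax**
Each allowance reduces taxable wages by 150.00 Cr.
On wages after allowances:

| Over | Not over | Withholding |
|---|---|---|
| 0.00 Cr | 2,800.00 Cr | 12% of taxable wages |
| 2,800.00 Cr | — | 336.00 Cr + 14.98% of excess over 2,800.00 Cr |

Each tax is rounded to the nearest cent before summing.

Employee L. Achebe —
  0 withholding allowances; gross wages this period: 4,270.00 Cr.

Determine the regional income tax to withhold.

556.21 Cr

Regional Income Tax: taxable = 4,270.00 Cr
  336.00 Cr + 14.98% × (4,270.00 Cr − 2,800.00 Cr) = 336.00 Cr + 14.98% × 1,470.00 Cr = 556.21 Cr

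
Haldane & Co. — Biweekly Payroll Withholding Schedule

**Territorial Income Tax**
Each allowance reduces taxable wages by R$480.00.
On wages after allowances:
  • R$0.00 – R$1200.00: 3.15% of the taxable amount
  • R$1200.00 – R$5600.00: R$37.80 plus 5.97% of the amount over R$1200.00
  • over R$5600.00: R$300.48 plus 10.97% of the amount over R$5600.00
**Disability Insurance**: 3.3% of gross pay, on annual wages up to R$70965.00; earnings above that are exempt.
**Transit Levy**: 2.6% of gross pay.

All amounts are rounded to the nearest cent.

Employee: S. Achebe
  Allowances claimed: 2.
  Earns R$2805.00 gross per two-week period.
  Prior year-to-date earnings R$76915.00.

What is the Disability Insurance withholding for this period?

R$0.00

Disability Insurance: YTD R$76915.00 ≥ cap R$70965.00 → R$0.00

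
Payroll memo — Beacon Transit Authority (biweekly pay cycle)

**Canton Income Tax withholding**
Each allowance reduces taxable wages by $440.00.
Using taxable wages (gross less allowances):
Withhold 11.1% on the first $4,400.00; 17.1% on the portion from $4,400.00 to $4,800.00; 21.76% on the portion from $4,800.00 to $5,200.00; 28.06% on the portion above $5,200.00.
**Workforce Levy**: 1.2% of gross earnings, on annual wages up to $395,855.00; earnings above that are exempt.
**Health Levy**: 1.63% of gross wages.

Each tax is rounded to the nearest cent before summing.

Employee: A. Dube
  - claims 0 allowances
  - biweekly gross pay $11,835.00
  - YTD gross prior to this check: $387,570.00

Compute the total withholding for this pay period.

$2,797.95

Canton Income Tax: taxable = $11,835.00
  $643.84 + 28.06% × ($11,835.00 − $5,200.00) = $643.84 + 28.06% × $6,635.00 = $2,505.62
Workforce Levy: cap $395,855.00 − YTD $387,570.00 = $8,285.00 subject; 1.2% × $8,285.00 = $99.42
Health Levy: 1.63% × $11,835.00 = $192.91
Total: $2,505.62 + $99.42 + $192.91 = $2,797.95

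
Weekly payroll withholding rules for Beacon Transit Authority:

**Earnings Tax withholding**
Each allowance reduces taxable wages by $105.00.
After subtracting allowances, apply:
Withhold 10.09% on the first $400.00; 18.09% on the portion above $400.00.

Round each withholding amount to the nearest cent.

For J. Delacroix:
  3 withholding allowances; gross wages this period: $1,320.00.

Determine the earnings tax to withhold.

$149.80

Earnings Tax: taxable = $1,320.00 − 3×$105.00 = $1,005.00
  $40.36 + 18.09% × ($1,005.00 − $400.00) = $40.36 + 18.09% × $605.00 = $149.80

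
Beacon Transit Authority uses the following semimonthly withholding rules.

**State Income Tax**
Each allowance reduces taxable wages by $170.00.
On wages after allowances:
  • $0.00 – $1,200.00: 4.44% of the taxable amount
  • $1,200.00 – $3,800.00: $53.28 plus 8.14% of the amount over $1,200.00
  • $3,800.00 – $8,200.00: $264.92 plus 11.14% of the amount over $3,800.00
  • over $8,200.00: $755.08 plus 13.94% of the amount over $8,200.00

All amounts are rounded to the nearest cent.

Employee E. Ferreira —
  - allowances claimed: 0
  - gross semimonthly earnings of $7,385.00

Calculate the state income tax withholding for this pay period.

State Income Tax: taxable = $7,385.00
  $264.92 + 11.14% × ($7,385.00 − $3,800.00) = $264.92 + 11.14% × $3,585.00 = $664.29

$664.29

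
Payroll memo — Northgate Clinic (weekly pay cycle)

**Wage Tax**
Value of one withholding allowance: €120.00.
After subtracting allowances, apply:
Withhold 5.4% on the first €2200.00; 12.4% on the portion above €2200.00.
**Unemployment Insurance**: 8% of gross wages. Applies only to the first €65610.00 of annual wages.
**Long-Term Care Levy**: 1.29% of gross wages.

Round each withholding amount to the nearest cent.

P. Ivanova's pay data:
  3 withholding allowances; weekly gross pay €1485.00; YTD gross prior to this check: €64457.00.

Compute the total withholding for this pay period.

€172.15

Wage Tax: taxable = €1485.00 − 3×€120.00 = €1125.00
  5.4% × €1125.00 = €60.75
Unemployment Insurance: cap €65610.00 − YTD €64457.00 = €1153.00 subject; 8% × €1153.00 = €92.24
Long-Term Care Levy: 1.29% × €1485.00 = €19.16
Total: €60.75 + €92.24 + €19.16 = €172.15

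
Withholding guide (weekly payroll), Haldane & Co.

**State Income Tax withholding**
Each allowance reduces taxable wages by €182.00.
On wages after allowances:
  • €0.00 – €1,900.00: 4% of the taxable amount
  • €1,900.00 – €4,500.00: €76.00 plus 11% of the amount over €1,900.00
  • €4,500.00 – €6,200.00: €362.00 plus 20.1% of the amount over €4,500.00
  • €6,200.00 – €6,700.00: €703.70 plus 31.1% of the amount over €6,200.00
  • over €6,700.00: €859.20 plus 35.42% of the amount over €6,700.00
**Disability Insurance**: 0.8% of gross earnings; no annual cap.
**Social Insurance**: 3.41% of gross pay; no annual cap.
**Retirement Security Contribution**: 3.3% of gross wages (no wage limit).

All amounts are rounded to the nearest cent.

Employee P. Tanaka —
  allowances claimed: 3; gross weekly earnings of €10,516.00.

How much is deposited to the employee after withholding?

State Income Tax: taxable = €10,516.00 − 3×€182.00 = €9,970.00
  €859.20 + 35.42% × (€9,970.00 − €6,700.00) = €859.20 + 35.42% × €3,270.00 = €2,017.43
Disability Insurance: 0.8% × €10,516.00 = €84.13
Social Insurance: 3.41% × €10,516.00 = €358.60
Retirement Security Contribution: 3.3% × €10,516.00 = €347.03
Total withheld: €2,017.43 + €84.13 + €358.60 + €347.03 = €2,807.19
Net pay: €10,516.00 − €2,807.19 = €7,708.81

€7,708.81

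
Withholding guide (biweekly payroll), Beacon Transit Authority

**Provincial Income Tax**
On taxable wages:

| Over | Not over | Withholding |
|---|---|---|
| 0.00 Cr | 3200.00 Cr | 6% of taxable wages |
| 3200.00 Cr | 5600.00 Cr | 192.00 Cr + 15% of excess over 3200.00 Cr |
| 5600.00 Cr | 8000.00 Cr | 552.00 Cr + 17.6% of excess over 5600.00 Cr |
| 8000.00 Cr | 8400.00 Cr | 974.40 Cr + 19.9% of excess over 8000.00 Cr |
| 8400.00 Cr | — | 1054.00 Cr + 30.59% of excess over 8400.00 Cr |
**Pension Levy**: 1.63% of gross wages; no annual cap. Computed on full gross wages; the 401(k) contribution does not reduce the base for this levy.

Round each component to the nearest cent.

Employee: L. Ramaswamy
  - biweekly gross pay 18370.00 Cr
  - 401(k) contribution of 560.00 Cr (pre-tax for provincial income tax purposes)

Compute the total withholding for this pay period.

Provincial Income Tax: taxable = 18370.00 Cr − 560.00 Cr = 17810.00 Cr
  1054.00 Cr + 30.59% × (17810.00 Cr − 8400.00 Cr) = 1054.00 Cr + 30.59% × 9410.00 Cr = 3932.52 Cr
Pension Levy: 1.63% × 18370.00 Cr = 299.43 Cr
Total: 3932.52 Cr + 299.43 Cr = 4231.95 Cr

4231.95 Cr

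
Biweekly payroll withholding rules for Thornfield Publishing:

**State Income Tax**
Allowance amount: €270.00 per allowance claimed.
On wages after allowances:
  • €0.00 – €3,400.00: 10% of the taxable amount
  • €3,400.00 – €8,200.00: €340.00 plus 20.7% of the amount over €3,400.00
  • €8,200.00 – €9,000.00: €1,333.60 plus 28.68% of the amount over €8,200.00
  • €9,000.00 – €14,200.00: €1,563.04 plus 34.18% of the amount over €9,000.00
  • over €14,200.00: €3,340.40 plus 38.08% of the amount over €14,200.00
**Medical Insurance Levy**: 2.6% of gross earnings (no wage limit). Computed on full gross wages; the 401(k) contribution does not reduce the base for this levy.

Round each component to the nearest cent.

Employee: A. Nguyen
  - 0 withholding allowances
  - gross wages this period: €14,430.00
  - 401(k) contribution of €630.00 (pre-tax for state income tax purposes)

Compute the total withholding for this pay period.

State Income Tax: taxable = €14,430.00 − €630.00 = €13,800.00
  €1,563.04 + 34.18% × (€13,800.00 − €9,000.00) = €1,563.04 + 34.18% × €4,800.00 = €3,203.68
Medical Insurance Levy: 2.6% × €14,430.00 = €375.18
Total: €3,203.68 + €375.18 = €3,578.86

€3,578.86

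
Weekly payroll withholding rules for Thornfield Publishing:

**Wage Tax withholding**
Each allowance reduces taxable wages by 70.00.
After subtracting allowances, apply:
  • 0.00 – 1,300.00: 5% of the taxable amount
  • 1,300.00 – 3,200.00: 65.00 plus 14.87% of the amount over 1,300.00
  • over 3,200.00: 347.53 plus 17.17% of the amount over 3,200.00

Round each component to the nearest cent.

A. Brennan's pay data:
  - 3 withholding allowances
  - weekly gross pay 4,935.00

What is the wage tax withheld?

609.37

Wage Tax: taxable = 4,935.00 − 3×70.00 = 4,725.00
  347.53 + 17.17% × (4,725.00 − 3,200.00) = 347.53 + 17.17% × 1,525.00 = 609.37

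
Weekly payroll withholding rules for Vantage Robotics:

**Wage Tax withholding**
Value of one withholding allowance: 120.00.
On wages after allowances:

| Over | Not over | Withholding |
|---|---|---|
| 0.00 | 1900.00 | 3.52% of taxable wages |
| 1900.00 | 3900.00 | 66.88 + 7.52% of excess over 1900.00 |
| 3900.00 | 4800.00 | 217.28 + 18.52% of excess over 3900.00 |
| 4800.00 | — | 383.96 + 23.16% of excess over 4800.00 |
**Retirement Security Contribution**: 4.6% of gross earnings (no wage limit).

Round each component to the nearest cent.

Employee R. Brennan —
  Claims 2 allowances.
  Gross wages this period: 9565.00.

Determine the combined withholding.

1871.94

Wage Tax: taxable = 9565.00 − 2×120.00 = 9325.00
  383.96 + 23.16% × (9325.00 − 4800.00) = 383.96 + 23.16% × 4525.00 = 1431.95
Retirement Security Contribution: 4.6% × 9565.00 = 439.99
Total: 1431.95 + 439.99 = 1871.94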